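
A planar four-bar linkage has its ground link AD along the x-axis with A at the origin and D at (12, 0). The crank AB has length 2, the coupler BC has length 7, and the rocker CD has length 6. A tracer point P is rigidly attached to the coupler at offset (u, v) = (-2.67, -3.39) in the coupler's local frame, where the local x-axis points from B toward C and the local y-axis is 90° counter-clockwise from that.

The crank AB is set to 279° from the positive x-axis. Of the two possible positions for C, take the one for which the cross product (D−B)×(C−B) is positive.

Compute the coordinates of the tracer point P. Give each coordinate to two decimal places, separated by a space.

-0.16 -6.26

A=(0,0), D=(12.00,0)
B = A + 2.00·(cos279°, sin279°) = (0.3129, -1.9754)
|BD| = 11.8529
circle(B,7.00) ∩ circle(D,6.00): a=6.4748, h=2.6602
  candidates: C₊=(6.2538,1.7267) cross=31.531; C₋=(7.1405,-3.5193) cross=-31.531
  mode + wants cross > 0 → take C=(6.2538,1.7267) (cross=31.531)
ex = (C−B)/|BC| = (0.8487,0.5289); ey = (-0.5289,0.8487)
P = B + -2.67·ex + -3.39·ey = (-0.1603,-6.2646)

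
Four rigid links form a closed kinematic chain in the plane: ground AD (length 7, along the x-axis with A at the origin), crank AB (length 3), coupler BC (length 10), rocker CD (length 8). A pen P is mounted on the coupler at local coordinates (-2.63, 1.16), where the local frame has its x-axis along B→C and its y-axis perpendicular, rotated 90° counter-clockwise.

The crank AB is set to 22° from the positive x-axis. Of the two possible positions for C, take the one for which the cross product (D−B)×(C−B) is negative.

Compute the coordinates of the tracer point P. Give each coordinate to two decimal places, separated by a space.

A=(0,0), D=(7.00,0)
B = A + 3.00·(cos22°, sin22°) = (2.7816, 1.1238)
|BD| = 4.3656
circle(B,10.00) ∩ circle(D,8.00): a=6.3060, h=7.7611
  candidates: C₊=(10.8729,7.0000) cross=33.882; C₋=(6.8771,-7.9991) cross=-33.882
  mode - wants cross < 0 → take C=(6.8771,-7.9991) (cross=-33.882)
ex = (C−B)/|BC| = (0.4096,-0.9123); ey = (0.9123,0.4096)
P = B + -2.63·ex + 1.16·ey = (2.7627,3.9982)

2.76 4.00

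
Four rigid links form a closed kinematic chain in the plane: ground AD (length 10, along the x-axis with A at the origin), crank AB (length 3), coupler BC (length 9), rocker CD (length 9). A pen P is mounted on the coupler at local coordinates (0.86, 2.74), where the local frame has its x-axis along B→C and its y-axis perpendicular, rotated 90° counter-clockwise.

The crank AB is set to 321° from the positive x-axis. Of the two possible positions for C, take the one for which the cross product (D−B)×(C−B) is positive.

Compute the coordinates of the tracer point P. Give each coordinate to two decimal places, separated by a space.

-0.17 -0.47

A=(0,0), D=(10.00,0)
B = A + 3.00·(cos321°, sin321°) = (2.3314, -1.8880)
|BD| = 7.8975
circle(B,9.00) ∩ circle(D,9.00): a=3.9488, h=8.0875
  candidates: C₊=(4.2324,6.9090) cross=63.871; C₋=(8.0991,-8.7970) cross=-63.871
  mode + wants cross > 0 → take C=(4.2324,6.9090) (cross=63.871)
ex = (C−B)/|BC| = (0.2112,0.9774); ey = (-0.9774,0.2112)
P = B + 0.86·ex + 2.74·ey = (-0.1651,-0.4686)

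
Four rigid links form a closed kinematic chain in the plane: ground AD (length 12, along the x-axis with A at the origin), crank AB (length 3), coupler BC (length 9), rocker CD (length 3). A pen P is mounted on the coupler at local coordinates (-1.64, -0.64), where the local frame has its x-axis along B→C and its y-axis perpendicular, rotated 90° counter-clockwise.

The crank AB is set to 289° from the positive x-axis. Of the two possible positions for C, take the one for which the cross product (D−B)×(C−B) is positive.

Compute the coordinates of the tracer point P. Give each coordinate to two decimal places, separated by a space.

A=(0,0), D=(12.00,0)
B = A + 3.00·(cos289°, sin289°) = (0.9767, -2.8366)
|BD| = 11.3824
circle(B,9.00) ∩ circle(D,3.00): a=8.8540, h=1.6146
  candidates: C₊=(9.1490,0.9336) cross=18.379; C₋=(9.9537,-2.1938) cross=-18.379
  mode + wants cross > 0 → take C=(9.1490,0.9336) (cross=18.379)
ex = (C−B)/|BC| = (0.9080,0.4189); ey = (-0.4189,0.9080)
P = B + -1.64·ex + -0.64·ey = (-0.2444,-4.1047)

-0.24 -4.10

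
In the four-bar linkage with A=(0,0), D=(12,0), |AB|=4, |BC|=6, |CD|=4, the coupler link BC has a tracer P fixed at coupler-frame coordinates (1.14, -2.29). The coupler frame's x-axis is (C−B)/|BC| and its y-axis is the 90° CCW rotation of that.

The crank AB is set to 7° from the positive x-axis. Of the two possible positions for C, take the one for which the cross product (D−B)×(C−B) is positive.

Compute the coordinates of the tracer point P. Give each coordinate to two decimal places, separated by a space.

5.98 -1.10

A=(0,0), D=(12.00,0)
B = A + 4.00·(cos7°, sin7°) = (3.9702, 0.4875)
|BD| = 8.0446
circle(B,6.00) ∩ circle(D,4.00): a=5.2654, h=2.8768
  candidates: C₊=(9.4002,3.0399) cross=23.143; C₋=(9.0516,-2.7031) cross=-23.143
  mode + wants cross > 0 → take C=(9.4002,3.0399) (cross=23.143)
ex = (C−B)/|BC| = (0.9050,0.4254); ey = (-0.4254,0.9050)
P = B + 1.14·ex + -2.29·ey = (5.9761,-1.1000)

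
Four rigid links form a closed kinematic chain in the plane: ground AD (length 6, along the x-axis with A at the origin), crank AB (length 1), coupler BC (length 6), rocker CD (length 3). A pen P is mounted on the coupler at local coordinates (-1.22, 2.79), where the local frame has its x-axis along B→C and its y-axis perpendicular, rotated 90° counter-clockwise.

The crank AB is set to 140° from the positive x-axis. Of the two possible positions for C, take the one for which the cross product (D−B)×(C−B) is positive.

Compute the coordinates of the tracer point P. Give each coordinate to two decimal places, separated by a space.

-2.90 2.82

A=(0,0), D=(6.00,0)
B = A + 1.00·(cos140°, sin140°) = (-0.7660, 0.6428)
|BD| = 6.7965
circle(B,6.00) ∩ circle(D,3.00): a=5.3846, h=2.6470
  candidates: C₊=(4.8447,2.7686) cross=17.990; C₋=(4.3440,-2.5016) cross=-17.990
  mode + wants cross > 0 → take C=(4.8447,2.7686) (cross=17.990)
ex = (C−B)/|BC| = (0.9351,0.3543); ey = (-0.3543,0.9351)
P = B + -1.22·ex + 2.79·ey = (-2.8954,2.8195)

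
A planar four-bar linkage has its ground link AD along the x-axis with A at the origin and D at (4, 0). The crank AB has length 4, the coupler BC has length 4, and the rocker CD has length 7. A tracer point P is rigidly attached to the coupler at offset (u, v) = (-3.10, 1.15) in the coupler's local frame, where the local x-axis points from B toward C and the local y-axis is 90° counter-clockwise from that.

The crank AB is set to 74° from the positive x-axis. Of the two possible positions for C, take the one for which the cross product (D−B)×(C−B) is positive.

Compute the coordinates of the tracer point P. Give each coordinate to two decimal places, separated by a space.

-1.72 2.12

A=(0,0), D=(4.00,0)
B = A + 4.00·(cos74°, sin74°) = (1.1025, 3.8450)
|BD| = 4.8145
circle(B,4.00) ∩ circle(D,7.00): a=-1.0199, h=3.8678
  candidates: C₊=(3.5777,6.9873) cross=18.622; C₋=(-2.6002,2.3319) cross=-18.622
  mode + wants cross > 0 → take C=(3.5777,6.9873) (cross=18.622)
ex = (C−B)/|BC| = (0.6188,0.7856); ey = (-0.7856,0.6188)
P = B + -3.10·ex + 1.15·ey = (-1.7191,2.1215)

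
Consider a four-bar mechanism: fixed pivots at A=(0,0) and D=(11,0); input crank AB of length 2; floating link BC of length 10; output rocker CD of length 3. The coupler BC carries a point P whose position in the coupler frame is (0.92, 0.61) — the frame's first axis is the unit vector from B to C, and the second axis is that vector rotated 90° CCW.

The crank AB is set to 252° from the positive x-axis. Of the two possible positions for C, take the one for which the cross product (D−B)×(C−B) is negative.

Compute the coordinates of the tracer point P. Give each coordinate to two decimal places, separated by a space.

0.34 -1.35

A=(0,0), D=(11.00,0)
B = A + 2.00·(cos252°, sin252°) = (-0.6180, -1.9021)
|BD| = 11.7727
circle(B,10.00) ∩ circle(D,3.00): a=9.7512, h=2.2167
  candidates: C₊=(8.6469,1.8609) cross=26.096; C₋=(9.3632,-2.5141) cross=-26.096
  mode - wants cross < 0 → take C=(9.3632,-2.5141) (cross=-26.096)
ex = (C−B)/|BC| = (0.9981,-0.0612); ey = (0.0612,0.9981)
P = B + 0.92·ex + 0.61·ey = (0.3376,-1.3496)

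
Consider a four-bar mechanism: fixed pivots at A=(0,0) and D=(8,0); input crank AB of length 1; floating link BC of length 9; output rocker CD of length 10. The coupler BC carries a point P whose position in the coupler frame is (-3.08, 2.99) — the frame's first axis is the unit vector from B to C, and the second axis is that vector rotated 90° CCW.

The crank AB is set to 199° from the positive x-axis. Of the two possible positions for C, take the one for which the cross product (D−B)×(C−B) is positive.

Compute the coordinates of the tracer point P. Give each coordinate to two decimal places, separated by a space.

-4.82 -2.18

A=(0,0), D=(8.00,0)
B = A + 1.00·(cos199°, sin199°) = (-0.9455, -0.3256)
|BD| = 8.9514
circle(B,9.00) ∩ circle(D,10.00): a=3.4144, h=8.3272
  candidates: C₊=(2.1638,8.1203) cross=74.540; C₋=(2.7695,-8.5230) cross=-74.540
  mode + wants cross > 0 → take C=(2.1638,8.1203) (cross=74.540)
ex = (C−B)/|BC| = (0.3455,0.9384); ey = (-0.9384,0.3455)
P = B + -3.08·ex + 2.99·ey = (-4.8155,-2.1829)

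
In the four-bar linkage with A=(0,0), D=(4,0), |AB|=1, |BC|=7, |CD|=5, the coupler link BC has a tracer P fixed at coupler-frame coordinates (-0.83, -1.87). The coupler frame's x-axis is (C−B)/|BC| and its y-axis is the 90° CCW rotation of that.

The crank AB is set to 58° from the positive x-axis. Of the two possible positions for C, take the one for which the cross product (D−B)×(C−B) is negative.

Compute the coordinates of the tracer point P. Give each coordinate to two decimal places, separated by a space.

A=(0,0), D=(4.00,0)
B = A + 1.00·(cos58°, sin58°) = (0.5299, 0.8480)
|BD| = 3.5722
circle(B,7.00) ∩ circle(D,5.00): a=5.1454, h=4.7461
  candidates: C₊=(6.6549,4.2369) cross=16.954; C₋=(4.4015,-4.9839) cross=-16.954
  mode - wants cross < 0 → take C=(4.4015,-4.9839) (cross=-16.954)
ex = (C−B)/|BC| = (0.5531,-0.8331); ey = (0.8331,0.5531)
P = B + -0.83·ex + -1.87·ey = (-1.4871,0.5053)

-1.49 0.51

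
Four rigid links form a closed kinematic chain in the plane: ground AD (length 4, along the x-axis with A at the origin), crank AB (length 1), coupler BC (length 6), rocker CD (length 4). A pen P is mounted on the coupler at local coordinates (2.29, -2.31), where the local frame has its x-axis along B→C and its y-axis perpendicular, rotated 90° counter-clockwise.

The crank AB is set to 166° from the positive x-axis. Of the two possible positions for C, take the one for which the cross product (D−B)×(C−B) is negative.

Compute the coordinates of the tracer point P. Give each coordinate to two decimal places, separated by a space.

A=(0,0), D=(4.00,0)
B = A + 1.00·(cos166°, sin166°) = (-0.9703, 0.2419)
|BD| = 4.9762
circle(B,6.00) ∩ circle(D,4.00): a=4.4977, h=3.9713
  candidates: C₊=(3.7151,3.9898) cross=19.762; C₋=(3.3290,-3.9433) cross=-19.762
  mode - wants cross < 0 → take C=(3.3290,-3.9433) (cross=-19.762)
ex = (C−B)/|BC| = (0.7165,-0.6975); ey = (0.6975,0.7165)
P = B + 2.29·ex + -2.31·ey = (-0.9407,-3.0107)

-0.94 -3.01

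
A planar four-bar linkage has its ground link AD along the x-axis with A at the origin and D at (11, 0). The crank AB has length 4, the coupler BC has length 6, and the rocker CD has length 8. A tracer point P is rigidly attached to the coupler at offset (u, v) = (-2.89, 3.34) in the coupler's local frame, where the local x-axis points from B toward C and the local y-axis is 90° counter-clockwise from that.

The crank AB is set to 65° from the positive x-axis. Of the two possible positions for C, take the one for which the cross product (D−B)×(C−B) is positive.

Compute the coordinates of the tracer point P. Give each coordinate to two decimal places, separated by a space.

-2.53 4.93

A=(0,0), D=(11.00,0)
B = A + 4.00·(cos65°, sin65°) = (1.6905, 3.6252)
|BD| = 9.9905
circle(B,6.00) ∩ circle(D,8.00): a=3.5939, h=4.8046
  candidates: C₊=(6.7828,6.7982) cross=48.000; C₋=(3.2960,-2.1560) cross=-48.000
  mode + wants cross > 0 → take C=(6.7828,6.7982) (cross=48.000)
ex = (C−B)/|BC| = (0.8487,0.5288); ey = (-0.5288,0.8487)
P = B + -2.89·ex + 3.34·ey = (-2.5286,4.9317)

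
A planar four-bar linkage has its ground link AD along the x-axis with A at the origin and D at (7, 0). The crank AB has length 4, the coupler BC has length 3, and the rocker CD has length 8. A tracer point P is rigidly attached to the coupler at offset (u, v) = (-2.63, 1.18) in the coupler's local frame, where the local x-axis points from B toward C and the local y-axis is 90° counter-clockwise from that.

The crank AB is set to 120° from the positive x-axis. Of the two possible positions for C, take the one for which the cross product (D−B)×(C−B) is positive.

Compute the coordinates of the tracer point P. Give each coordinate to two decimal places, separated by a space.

-4.88 3.28

A=(0,0), D=(7.00,0)
B = A + 4.00·(cos120°, sin120°) = (-2.0000, 3.4641)
|BD| = 9.6437
circle(B,3.00) ∩ circle(D,8.00): a=1.9702, h=2.2624
  candidates: C₊=(0.6514,4.8677) cross=21.817; C₋=(-0.9740,0.6450) cross=-21.817
  mode + wants cross > 0 → take C=(0.6514,4.8677) (cross=21.817)
ex = (C−B)/|BC| = (0.8838,0.4679); ey = (-0.4679,0.8838)
P = B + -2.63·ex + 1.18·ey = (-4.8765,3.2764)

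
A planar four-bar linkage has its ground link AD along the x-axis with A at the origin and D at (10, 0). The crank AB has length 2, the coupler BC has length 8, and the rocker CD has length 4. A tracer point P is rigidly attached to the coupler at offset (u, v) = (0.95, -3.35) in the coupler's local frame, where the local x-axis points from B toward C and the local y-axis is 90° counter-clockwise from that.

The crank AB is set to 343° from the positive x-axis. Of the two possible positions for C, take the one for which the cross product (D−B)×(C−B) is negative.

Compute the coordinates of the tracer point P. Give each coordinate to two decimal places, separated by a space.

1.38 -4.03

A=(0,0), D=(10.00,0)
B = A + 2.00·(cos343°, sin343°) = (1.9126, -0.5847)
|BD| = 8.1085
circle(B,8.00) ∩ circle(D,4.00): a=7.0141, h=3.8474
  candidates: C₊=(8.6310,3.7584) cross=31.196; C₋=(9.1859,-3.9163) cross=-31.196
  mode - wants cross < 0 → take C=(9.1859,-3.9163) (cross=-31.196)
ex = (C−B)/|BC| = (0.9092,-0.4164); ey = (0.4164,0.9092)
P = B + 0.95·ex + -3.35·ey = (1.3812,-4.0261)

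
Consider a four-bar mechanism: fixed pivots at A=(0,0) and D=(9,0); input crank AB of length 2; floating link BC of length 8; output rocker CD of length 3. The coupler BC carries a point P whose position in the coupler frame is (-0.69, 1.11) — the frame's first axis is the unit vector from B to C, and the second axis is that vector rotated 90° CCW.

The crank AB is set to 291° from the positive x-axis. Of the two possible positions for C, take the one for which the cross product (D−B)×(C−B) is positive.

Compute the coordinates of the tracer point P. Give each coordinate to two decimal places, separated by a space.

-0.47 -1.32

A=(0,0), D=(9.00,0)
B = A + 2.00·(cos291°, sin291°) = (0.7167, -1.8672)
|BD| = 8.4911
circle(B,8.00) ∩ circle(D,3.00): a=7.4842, h=2.8260
  candidates: C₊=(7.3964,2.5354) cross=23.996; C₋=(8.6392,-2.9782) cross=-23.996
  mode + wants cross > 0 → take C=(7.3964,2.5354) (cross=23.996)
ex = (C−B)/|BC| = (0.8350,0.5503); ey = (-0.5503,0.8350)
P = B + -0.69·ex + 1.11·ey = (-0.4702,-1.3201)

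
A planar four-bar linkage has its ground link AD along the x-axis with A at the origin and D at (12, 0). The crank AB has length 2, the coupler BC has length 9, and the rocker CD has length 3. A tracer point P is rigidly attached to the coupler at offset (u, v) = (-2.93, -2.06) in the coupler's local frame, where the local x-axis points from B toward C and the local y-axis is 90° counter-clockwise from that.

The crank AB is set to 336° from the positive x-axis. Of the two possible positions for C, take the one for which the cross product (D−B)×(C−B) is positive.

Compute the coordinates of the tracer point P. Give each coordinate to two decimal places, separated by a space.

-0.17 -3.79

A=(0,0), D=(12.00,0)
B = A + 2.00·(cos336°, sin336°) = (1.8271, -0.8135)
|BD| = 10.2054
circle(B,9.00) ∩ circle(D,3.00): a=8.6302, h=2.5532
  candidates: C₊=(10.2264,2.4195) cross=26.057; C₋=(10.6334,-2.6707) cross=-26.057
  mode + wants cross > 0 → take C=(10.2264,2.4195) (cross=26.057)
ex = (C−B)/|BC| = (0.9333,0.3592); ey = (-0.3592,0.9333)
P = B + -2.93·ex + -2.06·ey = (-0.1673,-3.7885)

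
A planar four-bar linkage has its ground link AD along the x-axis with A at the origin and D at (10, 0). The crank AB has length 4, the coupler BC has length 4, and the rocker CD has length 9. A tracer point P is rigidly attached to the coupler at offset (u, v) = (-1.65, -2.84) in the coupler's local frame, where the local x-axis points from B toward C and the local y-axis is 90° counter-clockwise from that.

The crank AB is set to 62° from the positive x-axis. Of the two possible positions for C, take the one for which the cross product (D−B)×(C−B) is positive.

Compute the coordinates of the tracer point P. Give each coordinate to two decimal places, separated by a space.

A=(0,0), D=(10.00,0)
B = A + 4.00·(cos62°, sin62°) = (1.8779, 3.5318)
|BD| = 8.8568
circle(B,4.00) ∩ circle(D,9.00): a=0.7589, h=3.9274
  candidates: C₊=(4.1399,6.8308) cross=34.784; C₋=(1.0077,-0.3724) cross=-34.784
  mode + wants cross > 0 → take C=(4.1399,6.8308) (cross=34.784)
ex = (C−B)/|BC| = (0.5655,0.8247); ey = (-0.8247,0.5655)
P = B + -1.65·ex + -2.84·ey = (3.2871,0.5649)

3.29 0.56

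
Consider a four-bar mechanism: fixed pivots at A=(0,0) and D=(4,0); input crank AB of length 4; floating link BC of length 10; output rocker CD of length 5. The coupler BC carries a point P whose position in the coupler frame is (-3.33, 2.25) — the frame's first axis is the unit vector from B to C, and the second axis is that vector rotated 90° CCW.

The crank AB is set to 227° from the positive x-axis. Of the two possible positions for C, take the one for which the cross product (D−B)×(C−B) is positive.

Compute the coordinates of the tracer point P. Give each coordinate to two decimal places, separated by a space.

-6.55 -4.17

A=(0,0), D=(4.00,0)
B = A + 4.00·(cos227°, sin227°) = (-2.7280, -2.9254)
|BD| = 7.3365
circle(B,10.00) ∩ circle(D,5.00): a=8.7797, h=4.7872
  candidates: C₊=(3.4146,4.9656) cross=35.121; C₋=(7.2324,-3.8147) cross=-35.121
  mode + wants cross > 0 → take C=(3.4146,4.9656) (cross=35.121)
ex = (C−B)/|BC| = (0.6143,0.7891); ey = (-0.7891,0.6143)
P = B + -3.33·ex + 2.25·ey = (-6.5490,-4.1710)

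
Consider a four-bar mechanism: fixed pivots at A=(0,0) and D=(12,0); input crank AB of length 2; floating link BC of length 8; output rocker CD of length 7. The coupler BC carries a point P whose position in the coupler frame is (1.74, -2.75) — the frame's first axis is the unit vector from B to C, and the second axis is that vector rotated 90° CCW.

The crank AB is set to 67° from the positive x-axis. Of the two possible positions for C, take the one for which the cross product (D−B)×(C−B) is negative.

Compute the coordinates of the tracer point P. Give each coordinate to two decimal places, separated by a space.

-0.03 -1.31

A=(0,0), D=(12.00,0)
B = A + 2.00·(cos67°, sin67°) = (0.7815, 1.8410)
|BD| = 11.3686
circle(B,8.00) ∩ circle(D,7.00): a=6.3440, h=4.8738
  candidates: C₊=(7.8310,5.6231) cross=55.408; C₋=(6.2525,-3.9958) cross=-55.408
  mode - wants cross < 0 → take C=(6.2525,-3.9958) (cross=-55.408)
ex = (C−B)/|BC| = (0.6839,-0.7296); ey = (0.7296,0.6839)
P = B + 1.74·ex + -2.75·ey = (-0.0350,-1.3092)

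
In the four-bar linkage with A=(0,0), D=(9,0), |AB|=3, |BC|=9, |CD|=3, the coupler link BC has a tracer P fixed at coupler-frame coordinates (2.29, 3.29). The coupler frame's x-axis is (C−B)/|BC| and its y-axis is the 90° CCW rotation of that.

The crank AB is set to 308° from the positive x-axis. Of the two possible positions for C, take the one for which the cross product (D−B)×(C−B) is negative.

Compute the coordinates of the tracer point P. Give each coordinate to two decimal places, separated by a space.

4.14 0.93

A=(0,0), D=(9.00,0)
B = A + 3.00·(cos308°, sin308°) = (1.8470, -2.3640)
|BD| = 7.5335
circle(B,9.00) ∩ circle(D,3.00): a=8.5454, h=2.8242
  candidates: C₊=(9.0745,2.9991) cross=21.276; C₋=(10.8470,-2.3640) cross=-21.276
  mode - wants cross < 0 → take C=(10.8470,-2.3640) (cross=-21.276)
ex = (C−B)/|BC| = (1.0000,0.0000); ey = (-0.0000,1.0000)
P = B + 2.29·ex + 3.29·ey = (4.1370,0.9260)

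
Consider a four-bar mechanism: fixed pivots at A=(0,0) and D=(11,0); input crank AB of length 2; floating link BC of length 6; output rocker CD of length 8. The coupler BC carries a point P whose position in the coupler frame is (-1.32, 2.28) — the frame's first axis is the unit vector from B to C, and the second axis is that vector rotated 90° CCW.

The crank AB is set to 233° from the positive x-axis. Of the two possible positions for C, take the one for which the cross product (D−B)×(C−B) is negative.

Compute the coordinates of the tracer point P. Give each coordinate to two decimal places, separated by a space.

A=(0,0), D=(11.00,0)
B = A + 2.00·(cos233°, sin233°) = (-1.2036, -1.5973)
|BD| = 12.3077
circle(B,6.00) ∩ circle(D,8.00): a=5.0164, h=3.2918
  candidates: C₊=(3.3431,2.3177) cross=40.515; C₋=(4.1975,-4.2102) cross=-40.515
  mode - wants cross < 0 → take C=(4.1975,-4.2102) (cross=-40.515)
ex = (C−B)/|BC| = (0.9002,-0.4355); ey = (0.4355,0.9002)
P = B + -1.32·ex + 2.28·ey = (-1.3990,1.0300)

-1.40 1.03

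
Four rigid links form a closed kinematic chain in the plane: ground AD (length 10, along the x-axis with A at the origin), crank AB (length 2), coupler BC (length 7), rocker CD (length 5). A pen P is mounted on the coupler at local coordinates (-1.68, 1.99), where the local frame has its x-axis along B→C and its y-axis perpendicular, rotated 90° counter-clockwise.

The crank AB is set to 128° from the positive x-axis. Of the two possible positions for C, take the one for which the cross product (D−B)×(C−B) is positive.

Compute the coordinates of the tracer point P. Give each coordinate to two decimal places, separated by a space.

-3.17 3.31

A=(0,0), D=(10.00,0)
B = A + 2.00·(cos128°, sin128°) = (-1.2313, 1.5760)
|BD| = 11.3414
circle(B,7.00) ∩ circle(D,5.00): a=6.7288, h=1.9297
  candidates: C₊=(5.7003,2.5520) cross=21.886; C₋=(5.1640,-1.2700) cross=-21.886
  mode + wants cross > 0 → take C=(5.7003,2.5520) (cross=21.886)
ex = (C−B)/|BC| = (0.9902,0.1394); ey = (-0.1394,0.9902)
P = B + -1.68·ex + 1.99·ey = (-3.1724,3.3124)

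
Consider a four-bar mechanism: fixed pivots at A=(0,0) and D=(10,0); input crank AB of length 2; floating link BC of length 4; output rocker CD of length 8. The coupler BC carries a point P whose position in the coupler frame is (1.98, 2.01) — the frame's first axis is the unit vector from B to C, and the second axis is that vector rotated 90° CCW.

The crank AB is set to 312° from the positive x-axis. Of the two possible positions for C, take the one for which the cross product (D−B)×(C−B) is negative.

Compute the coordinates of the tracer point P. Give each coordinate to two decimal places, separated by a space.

A=(0,0), D=(10.00,0)
B = A + 2.00·(cos312°, sin312°) = (1.3383, -1.4863)
|BD| = 8.7883
circle(B,4.00) ∩ circle(D,8.00): a=1.6633, h=3.6378
  candidates: C₊=(2.3623,2.3804) cross=31.970; C₋=(3.5928,-4.7904) cross=-31.970
  mode - wants cross < 0 → take C=(3.5928,-4.7904) (cross=-31.970)
ex = (C−B)/|BC| = (0.5636,-0.8260); ey = (0.8260,0.5636)
P = B + 1.98·ex + 2.01·ey = (4.1146,-1.9889)

4.11 -1.99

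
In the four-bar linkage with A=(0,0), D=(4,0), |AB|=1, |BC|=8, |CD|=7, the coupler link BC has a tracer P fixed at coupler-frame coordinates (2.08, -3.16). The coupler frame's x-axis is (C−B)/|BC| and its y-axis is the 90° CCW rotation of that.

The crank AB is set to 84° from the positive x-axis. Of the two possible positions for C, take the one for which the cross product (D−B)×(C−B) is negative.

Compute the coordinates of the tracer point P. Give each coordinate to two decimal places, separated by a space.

-2.43 -1.82

A=(0,0), D=(4.00,0)
B = A + 1.00·(cos84°, sin84°) = (0.1045, 0.9945)
|BD| = 4.0204
circle(B,8.00) ∩ circle(D,7.00): a=3.8757, h=6.9985
  candidates: C₊=(5.5910,6.8168) cross=28.137; C₋=(2.1286,-6.7452) cross=-28.137
  mode - wants cross < 0 → take C=(2.1286,-6.7452) (cross=-28.137)
ex = (C−B)/|BC| = (0.2530,-0.9675); ey = (0.9675,0.2530)
P = B + 2.08·ex + -3.16·ey = (-2.4264,-1.8173)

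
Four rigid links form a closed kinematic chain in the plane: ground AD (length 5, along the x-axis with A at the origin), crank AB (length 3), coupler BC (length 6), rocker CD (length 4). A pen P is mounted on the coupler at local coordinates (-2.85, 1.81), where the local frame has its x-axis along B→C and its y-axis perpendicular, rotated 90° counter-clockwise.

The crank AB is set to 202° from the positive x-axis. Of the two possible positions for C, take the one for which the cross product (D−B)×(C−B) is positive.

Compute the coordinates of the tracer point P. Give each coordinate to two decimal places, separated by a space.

A=(0,0), D=(5.00,0)
B = A + 3.00·(cos202°, sin202°) = (-2.7816, -1.1238)
|BD| = 7.8623
circle(B,6.00) ∩ circle(D,4.00): a=5.2030, h=2.9880
  candidates: C₊=(1.9410,2.5773) cross=23.493; C₋=(2.7952,-3.3375) cross=-23.493
  mode + wants cross > 0 → take C=(1.9410,2.5773) (cross=23.493)
ex = (C−B)/|BC| = (0.7871,0.6168); ey = (-0.6168,0.7871)
P = B + -2.85·ex + 1.81·ey = (-6.1412,-1.4572)

-6.14 -1.46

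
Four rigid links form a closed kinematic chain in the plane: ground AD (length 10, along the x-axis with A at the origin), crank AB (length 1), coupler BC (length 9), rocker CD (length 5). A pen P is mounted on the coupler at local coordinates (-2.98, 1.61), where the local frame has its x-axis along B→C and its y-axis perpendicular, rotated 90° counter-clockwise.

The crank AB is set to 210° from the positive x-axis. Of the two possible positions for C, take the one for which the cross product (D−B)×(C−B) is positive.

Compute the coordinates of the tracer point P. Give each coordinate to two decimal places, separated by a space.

-4.25 -0.58

A=(0,0), D=(10.00,0)
B = A + 1.00·(cos210°, sin210°) = (-0.8660, -0.5000)
|BD| = 10.8775
circle(B,9.00) ∩ circle(D,5.00): a=8.0129, h=4.0980
  candidates: C₊=(6.9500,3.9620) cross=44.576; C₋=(7.3268,-4.2254) cross=-44.576
  mode + wants cross > 0 → take C=(6.9500,3.9620) (cross=44.576)
ex = (C−B)/|BC| = (0.8684,0.4958); ey = (-0.4958,0.8684)
P = B + -2.98·ex + 1.61·ey = (-4.2522,-0.5792)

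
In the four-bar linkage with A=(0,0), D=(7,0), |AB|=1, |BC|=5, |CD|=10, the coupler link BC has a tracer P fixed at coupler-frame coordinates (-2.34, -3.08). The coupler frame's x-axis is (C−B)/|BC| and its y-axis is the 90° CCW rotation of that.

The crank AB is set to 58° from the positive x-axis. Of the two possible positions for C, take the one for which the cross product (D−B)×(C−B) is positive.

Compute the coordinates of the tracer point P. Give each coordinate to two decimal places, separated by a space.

4.27 -0.15

A=(0,0), D=(7.00,0)
B = A + 1.00·(cos58°, sin58°) = (0.5299, 0.8480)
|BD| = 6.5254
circle(B,5.00) ∩ circle(D,10.00): a=-2.4840, h=4.3393
  candidates: C₊=(-1.3691,5.4734) cross=28.316; C₋=(-2.4970,-3.1316) cross=-28.316
  mode + wants cross > 0 → take C=(-1.3691,5.4734) (cross=28.316)
ex = (C−B)/|BC| = (-0.3798,0.9251); ey = (-0.9251,-0.3798)
P = B + -2.34·ex + -3.08·ey = (4.2679,-0.1468)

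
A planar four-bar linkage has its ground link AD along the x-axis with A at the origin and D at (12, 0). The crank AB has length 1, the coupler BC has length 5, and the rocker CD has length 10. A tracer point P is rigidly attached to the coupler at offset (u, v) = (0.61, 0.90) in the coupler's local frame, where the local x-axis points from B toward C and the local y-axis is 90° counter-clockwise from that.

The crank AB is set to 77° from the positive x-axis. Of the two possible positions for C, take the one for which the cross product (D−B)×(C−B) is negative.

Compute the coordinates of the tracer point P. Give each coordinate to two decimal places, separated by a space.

1.31 0.87

A=(0,0), D=(12.00,0)
B = A + 1.00·(cos77°, sin77°) = (0.2250, 0.9744)
|BD| = 11.8153
circle(B,5.00) ∩ circle(D,10.00): a=2.7338, h=4.1865
  candidates: C₊=(3.2947,4.9211) cross=49.464; C₋=(2.6042,-3.4233) cross=-49.464
  mode - wants cross < 0 → take C=(2.6042,-3.4233) (cross=-49.464)
ex = (C−B)/|BC| = (0.4758,-0.8795); ey = (0.8795,0.4758)
P = B + 0.61·ex + 0.90·ey = (1.3068,0.8661)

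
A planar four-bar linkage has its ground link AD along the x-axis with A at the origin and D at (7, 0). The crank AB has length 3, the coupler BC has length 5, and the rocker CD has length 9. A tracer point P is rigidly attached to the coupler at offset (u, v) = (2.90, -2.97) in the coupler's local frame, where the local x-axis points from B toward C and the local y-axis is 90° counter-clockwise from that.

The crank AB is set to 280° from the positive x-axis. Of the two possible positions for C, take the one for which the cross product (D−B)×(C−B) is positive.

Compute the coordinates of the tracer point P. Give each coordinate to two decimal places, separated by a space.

1.73 1.02

A=(0,0), D=(7.00,0)
B = A + 3.00·(cos280°, sin280°) = (0.5209, -2.9544)
|BD| = 7.1209
circle(B,5.00) ∩ circle(D,9.00): a=-0.3717, h=4.9862
  candidates: C₊=(-1.8860,1.4281) cross=35.506; C₋=(2.2515,-7.6454) cross=-35.506
  mode + wants cross > 0 → take C=(-1.8860,1.4281) (cross=35.506)
ex = (C−B)/|BC| = (-0.4814,0.8765); ey = (-0.8765,-0.4814)
P = B + 2.90·ex + -2.97·ey = (1.7282,1.0172)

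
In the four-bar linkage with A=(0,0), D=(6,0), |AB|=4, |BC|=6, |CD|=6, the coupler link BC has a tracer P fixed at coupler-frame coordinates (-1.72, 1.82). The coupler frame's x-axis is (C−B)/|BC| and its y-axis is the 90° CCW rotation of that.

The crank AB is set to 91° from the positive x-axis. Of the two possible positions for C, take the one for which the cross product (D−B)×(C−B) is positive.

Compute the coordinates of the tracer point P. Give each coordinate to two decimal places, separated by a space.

A=(0,0), D=(6.00,0)
B = A + 4.00·(cos91°, sin91°) = (-0.0698, 3.9994)
|BD| = 7.2690
circle(B,6.00) ∩ circle(D,6.00): a=3.6345, h=4.7739
  candidates: C₊=(5.5917,5.9861) cross=34.702; C₋=(0.3385,-1.9867) cross=-34.702
  mode + wants cross > 0 → take C=(5.5917,5.9861) (cross=34.702)
ex = (C−B)/|BC| = (0.9436,0.3311); ey = (-0.3311,0.9436)
P = B + -1.72·ex + 1.82·ey = (-2.2954,5.1472)

-2.30 5.15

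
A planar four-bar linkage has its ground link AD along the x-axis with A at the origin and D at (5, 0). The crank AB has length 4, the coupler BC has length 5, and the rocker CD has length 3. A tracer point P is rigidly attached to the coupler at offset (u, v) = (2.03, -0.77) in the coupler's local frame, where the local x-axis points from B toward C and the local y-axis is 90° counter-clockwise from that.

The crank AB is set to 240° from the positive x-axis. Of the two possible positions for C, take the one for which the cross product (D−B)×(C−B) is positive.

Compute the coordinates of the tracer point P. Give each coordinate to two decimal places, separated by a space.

0.10 -2.90

A=(0,0), D=(5.00,0)
B = A + 4.00·(cos240°, sin240°) = (-2.0000, -3.4641)
|BD| = 7.8102
circle(B,5.00) ∩ circle(D,3.00): a=4.9294, h=0.8371
  candidates: C₊=(2.0467,-0.5274) cross=6.538; C₋=(2.7893,-2.0280) cross=-6.538
  mode + wants cross > 0 → take C=(2.0467,-0.5274) (cross=6.538)
ex = (C−B)/|BC| = (0.8093,0.5873); ey = (-0.5873,0.8093)
P = B + 2.03·ex + -0.77·ey = (0.0952,-2.8950)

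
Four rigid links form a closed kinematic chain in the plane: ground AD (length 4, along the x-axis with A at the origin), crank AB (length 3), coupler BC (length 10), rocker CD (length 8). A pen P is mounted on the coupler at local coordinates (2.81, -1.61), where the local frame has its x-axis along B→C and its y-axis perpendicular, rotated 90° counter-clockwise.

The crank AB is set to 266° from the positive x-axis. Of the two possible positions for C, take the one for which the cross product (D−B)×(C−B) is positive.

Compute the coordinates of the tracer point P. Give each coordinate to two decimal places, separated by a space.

A=(0,0), D=(4.00,0)
B = A + 3.00·(cos266°, sin266°) = (-0.2093, -2.9927)
|BD| = 5.1647
circle(B,10.00) ∩ circle(D,8.00): a=6.0675, h=7.9489
  candidates: C₊=(0.1298,7.0016) cross=41.054; C₋=(9.3418,-5.9552) cross=-41.054
  mode + wants cross > 0 → take C=(0.1298,7.0016) (cross=41.054)
ex = (C−B)/|BC| = (0.0339,0.9994); ey = (-0.9994,0.0339)
P = B + 2.81·ex + -1.61·ey = (1.4951,-0.2389)

1.50 -0.24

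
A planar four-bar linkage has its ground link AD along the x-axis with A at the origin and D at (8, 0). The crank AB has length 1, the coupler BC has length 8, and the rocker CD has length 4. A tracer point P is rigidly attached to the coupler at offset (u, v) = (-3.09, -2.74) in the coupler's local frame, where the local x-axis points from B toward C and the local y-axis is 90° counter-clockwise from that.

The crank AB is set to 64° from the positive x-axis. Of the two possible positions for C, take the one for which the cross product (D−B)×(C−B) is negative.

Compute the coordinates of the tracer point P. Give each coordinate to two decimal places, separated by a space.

-3.67 0.52

A=(0,0), D=(8.00,0)
B = A + 1.00·(cos64°, sin64°) = (0.4384, 0.8988)
|BD| = 7.6149
circle(B,8.00) ∩ circle(D,4.00): a=6.9592, h=3.9459
  candidates: C₊=(7.8146,3.9957) cross=30.047; C₋=(6.8831,-3.8409) cross=-30.047
  mode - wants cross < 0 → take C=(6.8831,-3.8409) (cross=-30.047)
ex = (C−B)/|BC| = (0.8056,-0.5925); ey = (0.5925,0.8056)
P = B + -3.09·ex + -2.74·ey = (-3.6743,0.5222)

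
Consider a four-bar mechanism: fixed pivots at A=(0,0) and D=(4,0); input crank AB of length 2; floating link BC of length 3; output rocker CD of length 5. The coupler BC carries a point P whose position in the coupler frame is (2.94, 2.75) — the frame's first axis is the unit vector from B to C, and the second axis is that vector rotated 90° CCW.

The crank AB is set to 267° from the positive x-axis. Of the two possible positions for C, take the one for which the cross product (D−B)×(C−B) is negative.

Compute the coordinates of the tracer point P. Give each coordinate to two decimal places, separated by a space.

A=(0,0), D=(4.00,0)
B = A + 2.00·(cos267°, sin267°) = (-0.1047, -1.9973)
|BD| = 4.5648
circle(B,3.00) ∩ circle(D,5.00): a=0.5299, h=2.9528
  candidates: C₊=(-0.9202,0.8898) cross=13.479; C₋=(1.6637,-4.4206) cross=-13.479
  mode - wants cross < 0 → take C=(1.6637,-4.4206) (cross=-13.479)
ex = (C−B)/|BC| = (0.5895,-0.8078); ey = (0.8078,0.5895)
P = B + 2.94·ex + 2.75·ey = (3.8498,-2.7511)

3.85 -2.75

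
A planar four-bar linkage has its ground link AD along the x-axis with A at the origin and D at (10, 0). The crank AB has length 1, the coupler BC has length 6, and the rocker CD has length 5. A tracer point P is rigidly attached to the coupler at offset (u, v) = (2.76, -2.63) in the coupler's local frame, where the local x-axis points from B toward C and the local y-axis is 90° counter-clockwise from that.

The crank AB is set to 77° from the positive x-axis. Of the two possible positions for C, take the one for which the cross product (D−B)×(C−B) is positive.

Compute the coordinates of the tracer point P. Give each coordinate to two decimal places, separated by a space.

A=(0,0), D=(10.00,0)
B = A + 1.00·(cos77°, sin77°) = (0.2250, 0.9744)
|BD| = 9.8235
circle(B,6.00) ∩ circle(D,5.00): a=5.4716, h=2.4620
  candidates: C₊=(5.9138,2.8815) cross=24.185; C₋=(5.4254,-2.0182) cross=-24.185
  mode + wants cross > 0 → take C=(5.9138,2.8815) (cross=24.185)
ex = (C−B)/|BC| = (0.9481,0.3179); ey = (-0.3179,0.9481)
P = B + 2.76·ex + -2.63·ey = (3.6778,-0.6420)

3.68 -0.64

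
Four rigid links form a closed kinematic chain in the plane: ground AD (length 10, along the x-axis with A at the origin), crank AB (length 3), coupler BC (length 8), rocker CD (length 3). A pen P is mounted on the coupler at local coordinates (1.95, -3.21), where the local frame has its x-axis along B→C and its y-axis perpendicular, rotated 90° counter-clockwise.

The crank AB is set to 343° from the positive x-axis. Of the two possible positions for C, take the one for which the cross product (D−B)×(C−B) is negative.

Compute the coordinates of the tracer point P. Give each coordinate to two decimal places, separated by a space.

3.93 -4.48

A=(0,0), D=(10.00,0)
B = A + 3.00·(cos343°, sin343°) = (2.8689, -0.8771)
|BD| = 7.1848
circle(B,8.00) ∩ circle(D,3.00): a=7.4199, h=2.9908
  candidates: C₊=(9.8682,2.9971) cross=21.488; C₋=(10.5985,-2.9397) cross=-21.488
  mode - wants cross < 0 → take C=(10.5985,-2.9397) (cross=-21.488)
ex = (C−B)/|BC| = (0.9662,-0.2578); ey = (0.2578,0.9662)
P = B + 1.95·ex + -3.21·ey = (3.9254,-4.4813)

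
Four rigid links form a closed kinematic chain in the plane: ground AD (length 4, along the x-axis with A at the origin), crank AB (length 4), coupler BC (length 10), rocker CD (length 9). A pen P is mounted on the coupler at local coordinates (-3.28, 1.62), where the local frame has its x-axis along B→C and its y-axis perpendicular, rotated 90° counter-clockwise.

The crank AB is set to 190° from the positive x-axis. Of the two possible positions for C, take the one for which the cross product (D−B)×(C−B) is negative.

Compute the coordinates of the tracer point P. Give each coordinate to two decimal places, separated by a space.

A=(0,0), D=(4.00,0)
B = A + 4.00·(cos190°, sin190°) = (-3.9392, -0.6946)
|BD| = 7.9696
circle(B,10.00) ∩ circle(D,9.00): a=5.1768, h=8.5557
  candidates: C₊=(0.4722,8.2798) cross=68.185; C₋=(1.9636,-8.7666) cross=-68.185
  mode - wants cross < 0 → take C=(1.9636,-8.7666) (cross=-68.185)
ex = (C−B)/|BC| = (0.5903,-0.8072); ey = (0.8072,0.5903)
P = B + -3.28·ex + 1.62·ey = (-4.5677,2.9093)

-4.57 2.91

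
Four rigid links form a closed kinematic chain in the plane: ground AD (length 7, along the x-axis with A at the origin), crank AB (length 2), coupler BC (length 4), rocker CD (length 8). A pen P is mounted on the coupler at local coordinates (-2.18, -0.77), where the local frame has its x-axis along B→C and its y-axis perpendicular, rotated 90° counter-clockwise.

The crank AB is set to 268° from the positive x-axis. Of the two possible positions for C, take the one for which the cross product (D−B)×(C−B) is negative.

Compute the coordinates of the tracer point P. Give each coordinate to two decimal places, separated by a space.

A=(0,0), D=(7.00,0)
B = A + 2.00·(cos268°, sin268°) = (-0.0698, -1.9988)
|BD| = 7.3469
circle(B,4.00) ∩ circle(D,8.00): a=0.4068, h=3.9793
  candidates: C₊=(-0.7609,1.9411) cross=29.235; C₋=(1.4042,-5.7173) cross=-29.235
  mode - wants cross < 0 → take C=(1.4042,-5.7173) (cross=-29.235)
ex = (C−B)/|BC| = (0.3685,-0.9296); ey = (0.9296,0.3685)
P = B + -2.18·ex + -0.77·ey = (-1.5890,-0.2559)

-1.59 -0.26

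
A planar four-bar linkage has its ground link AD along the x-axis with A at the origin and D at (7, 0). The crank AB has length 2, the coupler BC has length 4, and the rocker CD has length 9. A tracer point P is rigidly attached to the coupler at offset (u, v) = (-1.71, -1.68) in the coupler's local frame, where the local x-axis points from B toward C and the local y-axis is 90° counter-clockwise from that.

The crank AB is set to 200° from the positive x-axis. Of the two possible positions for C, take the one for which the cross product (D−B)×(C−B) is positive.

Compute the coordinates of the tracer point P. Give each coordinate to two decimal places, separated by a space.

-0.43 -2.59

A=(0,0), D=(7.00,0)
B = A + 2.00·(cos200°, sin200°) = (-1.8794, -0.6840)
|BD| = 8.9057
circle(B,4.00) ∩ circle(D,9.00): a=0.8035, h=3.9185
  candidates: C₊=(-1.3792,3.2846) cross=34.897; C₋=(-0.7773,-4.5292) cross=-34.897
  mode + wants cross > 0 → take C=(-1.3792,3.2846) (cross=34.897)
ex = (C−B)/|BC| = (0.1250,0.9922); ey = (-0.9922,0.1250)
P = B + -1.71·ex + -1.68·ey = (-0.4264,-2.5907)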